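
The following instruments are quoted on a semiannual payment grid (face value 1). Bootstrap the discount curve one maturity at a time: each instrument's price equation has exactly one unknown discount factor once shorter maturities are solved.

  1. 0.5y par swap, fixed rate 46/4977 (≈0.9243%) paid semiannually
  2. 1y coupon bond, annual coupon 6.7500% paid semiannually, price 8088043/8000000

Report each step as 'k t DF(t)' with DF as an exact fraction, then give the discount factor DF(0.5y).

1 1/2 4977/5000
2 1 1891/2000
DF(0.5y) = 4977/5000 ≈ 0.995400

step 1 [0.5y] swap r/2=23/4977: DF=(1 − 23/4977·(0))/(1+23/4977) = 4977/5000 ≈ 0.995400
step 2 [1y] bond c/2=27/800: DF=(8088043/8000000 − 27/800·(0.995400))/(1+27/800) = 1891/2000 ≈ 0.945500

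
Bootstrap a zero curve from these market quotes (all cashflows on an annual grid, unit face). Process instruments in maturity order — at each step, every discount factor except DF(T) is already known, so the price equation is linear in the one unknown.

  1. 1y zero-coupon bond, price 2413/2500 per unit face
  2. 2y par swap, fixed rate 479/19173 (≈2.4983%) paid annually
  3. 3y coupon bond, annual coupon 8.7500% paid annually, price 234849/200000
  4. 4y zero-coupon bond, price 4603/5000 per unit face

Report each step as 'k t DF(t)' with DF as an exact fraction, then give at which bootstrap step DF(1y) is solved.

1 1 2413/2500
2 2 9521/10000
3 3 1851/2000
4 4 4603/5000
DF(1y) is solved at step 1

step 1 [1y] zero: DF = P = 2413/2500 ≈ 0.965200
step 2 [2y] swap r/1=479/19173: DF=(1 − 479/19173·(0.965200))/(1+479/19173) = 9521/10000 ≈ 0.952100
step 3 [3y] bond c/1=7/80: DF=(234849/200000 − 7/80·(0.965200+0.952100))/(1+7/80) = 1851/2000 ≈ 0.925500
step 4 [4y] zero: DF = P = 4603/5000 ≈ 0.920600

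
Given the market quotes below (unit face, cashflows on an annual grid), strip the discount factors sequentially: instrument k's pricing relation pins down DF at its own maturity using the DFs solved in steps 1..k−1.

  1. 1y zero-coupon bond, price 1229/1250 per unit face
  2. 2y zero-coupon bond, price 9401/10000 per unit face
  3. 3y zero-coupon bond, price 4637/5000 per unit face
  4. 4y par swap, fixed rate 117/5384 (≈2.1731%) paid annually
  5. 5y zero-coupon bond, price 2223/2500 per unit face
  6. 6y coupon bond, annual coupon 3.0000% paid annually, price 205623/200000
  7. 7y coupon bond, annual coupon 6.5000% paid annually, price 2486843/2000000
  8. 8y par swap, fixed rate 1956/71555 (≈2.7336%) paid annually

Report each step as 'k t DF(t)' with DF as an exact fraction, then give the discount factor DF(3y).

step 1 [1y] zero: DF = P = 1229/1250 ≈ 0.983200
step 2 [2y] zero: DF = P = 9401/10000 ≈ 0.940100
step 3 [3y] zero: DF = P = 4637/5000 ≈ 0.927400
step 4 [4y] swap r/1=117/5384: DF=(1 − 117/5384·(0.983200+0.940100+0.927400))/(1+117/5384) = 9181/10000 ≈ 0.918100
step 5 [5y] zero: DF = P = 2223/2500 ≈ 0.889200
step 6 [6y] bond c/1=3/100: DF=(205623/200000 − 3/100·(0.983200+0.940100+0.927400+0.918100+0.889200))/(1+3/100) = 69/80 ≈ 0.862500
step 7 [7y] bond c/1=13/200: DF=(2486843/2000000 − 13/200·(0.983200+0.940100+0.927400+0.918100+0.889200+0.862500))/(1+13/200) = 4153/5000 ≈ 0.830600
step 8 [8y] swap r/1=1956/71555: DF=(1 − 1956/71555·(0.983200+0.940100+0.927400+0.918100+0.889200+0.862500+0.830600))/(1+1956/71555) = 2011/2500 ≈ 0.804400

1 1 1229/1250
2 2 9401/10000
3 3 4637/5000
4 4 9181/10000
5 5 2223/2500
6 6 69/80
7 7 4153/5000
8 8 2011/2500
DF(3y) = 4637/5000 ≈ 0.927400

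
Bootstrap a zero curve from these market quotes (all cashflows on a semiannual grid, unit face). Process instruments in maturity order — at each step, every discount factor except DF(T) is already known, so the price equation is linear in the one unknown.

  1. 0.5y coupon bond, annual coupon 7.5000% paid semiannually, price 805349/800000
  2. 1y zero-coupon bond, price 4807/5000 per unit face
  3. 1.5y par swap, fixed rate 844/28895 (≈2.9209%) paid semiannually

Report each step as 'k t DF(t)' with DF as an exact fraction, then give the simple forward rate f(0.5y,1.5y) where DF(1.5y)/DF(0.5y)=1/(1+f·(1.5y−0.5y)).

step 1 [0.5y] bond c/2=3/80: DF=(805349/800000 − 3/80·(0))/(1+3/80) = 9703/10000 ≈ 0.970300
step 2 [1y] zero: DF = P = 4807/5000 ≈ 0.961400
step 3 [1.5y] swap r/2=422/28895: DF=(1 − 422/28895·(0.970300+0.961400))/(1+422/28895) = 4789/5000 ≈ 0.957800

1 1/2 9703/10000
2 1 4807/5000
3 3/2 4789/5000
f(0.5y,1.5y) = ((9703/10000)/(4789/5000) − 1)/(1) = 125/9578 ≈ 1.3051%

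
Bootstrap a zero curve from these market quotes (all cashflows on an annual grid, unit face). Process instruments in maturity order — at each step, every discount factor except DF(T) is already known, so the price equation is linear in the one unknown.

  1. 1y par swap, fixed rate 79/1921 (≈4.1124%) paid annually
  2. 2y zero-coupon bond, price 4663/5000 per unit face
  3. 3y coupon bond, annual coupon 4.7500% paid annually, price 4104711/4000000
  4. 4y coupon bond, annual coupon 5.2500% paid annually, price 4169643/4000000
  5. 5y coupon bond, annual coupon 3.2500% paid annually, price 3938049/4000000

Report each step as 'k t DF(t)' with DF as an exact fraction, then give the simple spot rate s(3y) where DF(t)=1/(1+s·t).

step 1 [1y] swap r/1=79/1921: DF=(1 − 79/1921·(0))/(1+79/1921) = 1921/2000 ≈ 0.960500
step 2 [2y] zero: DF = P = 4663/5000 ≈ 0.932600
step 3 [3y] bond c/1=19/400: DF=(4104711/4000000 − 19/400·(0.960500+0.932600))/(1+19/400) = 4469/5000 ≈ 0.893800
step 4 [4y] bond c/1=21/400: DF=(4169643/4000000 − 21/400·(0.960500+0.932600+0.893800))/(1+21/400) = 4257/5000 ≈ 0.851400
step 5 [5y] bond c/1=13/400: DF=(3938049/4000000 − 13/400·(0.960500+0.932600+0.893800+0.851400))/(1+13/400) = 839/1000 ≈ 0.839000

1 1 1921/2000
2 2 4663/5000
3 3 4469/5000
4 4 4257/5000
5 5 839/1000
s(3y) = (1/(4469/5000) − 1)/(3) = 177/4469 ≈ 3.9606%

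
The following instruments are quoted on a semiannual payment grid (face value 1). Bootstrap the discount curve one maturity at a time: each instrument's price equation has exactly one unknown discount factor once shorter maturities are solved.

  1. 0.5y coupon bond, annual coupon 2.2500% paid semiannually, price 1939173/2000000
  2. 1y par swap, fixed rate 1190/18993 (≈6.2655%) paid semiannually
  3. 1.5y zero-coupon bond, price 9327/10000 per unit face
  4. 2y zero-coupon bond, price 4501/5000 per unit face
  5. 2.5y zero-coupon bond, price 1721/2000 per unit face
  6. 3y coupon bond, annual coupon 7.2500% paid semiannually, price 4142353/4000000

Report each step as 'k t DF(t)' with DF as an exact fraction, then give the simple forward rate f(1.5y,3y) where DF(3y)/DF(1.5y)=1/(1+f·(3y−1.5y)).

1 1/2 2397/2500
2 1 1881/2000
3 3/2 9327/10000
4 2 4501/5000
5 5/2 1721/2000
6 3 8387/10000
f(1.5y,3y) = ((9327/10000)/(8387/10000) − 1)/(3/2) = 1880/25161 ≈ 7.4719%

step 1 [0.5y] bond c/2=9/800: DF=(1939173/2000000 − 9/800·(0))/(1+9/800) = 2397/2500 ≈ 0.958800
step 2 [1y] swap r/2=595/18993: DF=(1 − 595/18993·(0.958800))/(1+595/18993) = 1881/2000 ≈ 0.940500
step 3 [1.5y] zero: DF = P = 9327/10000 ≈ 0.932700
step 4 [2y] zero: DF = P = 4501/5000 ≈ 0.900200
step 5 [2.5y] zero: DF = P = 1721/2000 ≈ 0.860500
step 6 [3y] bond c/2=29/800: DF=(4142353/4000000 − 29/800·(0.958800+0.940500+0.932700+0.900200+0.860500))/(1+29/800) = 8387/10000 ≈ 0.838700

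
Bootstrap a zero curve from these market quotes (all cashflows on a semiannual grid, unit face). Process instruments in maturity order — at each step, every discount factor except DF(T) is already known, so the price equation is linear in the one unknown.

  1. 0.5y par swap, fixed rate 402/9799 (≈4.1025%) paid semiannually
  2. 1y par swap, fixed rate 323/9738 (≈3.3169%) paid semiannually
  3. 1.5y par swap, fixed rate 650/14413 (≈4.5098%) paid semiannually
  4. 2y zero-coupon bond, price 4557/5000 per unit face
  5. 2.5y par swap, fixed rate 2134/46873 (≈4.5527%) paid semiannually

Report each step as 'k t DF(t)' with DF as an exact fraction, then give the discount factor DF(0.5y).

1 1/2 9799/10000
2 1 9677/10000
3 3/2 187/200
4 2 4557/5000
5 5/2 8933/10000
DF(0.5y) = 9799/10000 ≈ 0.979900

step 1 [0.5y] swap r/2=201/9799: DF=(1 − 201/9799·(0))/(1+201/9799) = 9799/10000 ≈ 0.979900
step 2 [1y] swap r/2=323/19476: DF=(1 − 323/19476·(0.979900))/(1+323/19476) = 9677/10000 ≈ 0.967700
step 3 [1.5y] swap r/2=325/14413: DF=(1 − 325/14413·(0.979900+0.967700))/(1+325/14413) = 187/200 ≈ 0.935000
step 4 [2y] zero: DF = P = 4557/5000 ≈ 0.911400
step 5 [2.5y] swap r/2=1067/46873: DF=(1 − 1067/46873·(0.979900+0.967700+0.935000+0.911400))/(1+1067/46873) = 8933/10000 ≈ 0.893300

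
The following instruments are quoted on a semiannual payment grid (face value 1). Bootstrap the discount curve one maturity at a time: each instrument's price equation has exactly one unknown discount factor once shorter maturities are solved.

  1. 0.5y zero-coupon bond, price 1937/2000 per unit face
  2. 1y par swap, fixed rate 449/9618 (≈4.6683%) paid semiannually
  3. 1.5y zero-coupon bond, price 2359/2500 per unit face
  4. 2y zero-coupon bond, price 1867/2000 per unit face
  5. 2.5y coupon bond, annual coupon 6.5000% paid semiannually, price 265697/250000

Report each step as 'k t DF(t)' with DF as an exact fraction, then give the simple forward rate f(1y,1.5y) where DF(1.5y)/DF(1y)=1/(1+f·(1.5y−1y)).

1 1/2 1937/2000
2 1 9551/10000
3 3/2 2359/2500
4 2 1867/2000
5 5/2 9097/10000
f(1y,1.5y) = ((9551/10000)/(2359/2500) − 1)/(1/2) = 115/4718 ≈ 2.4375%

step 1 [0.5y] zero: DF = P = 1937/2000 ≈ 0.968500
step 2 [1y] swap r/2=449/19236: DF=(1 − 449/19236·(0.968500))/(1+449/19236) = 9551/10000 ≈ 0.955100
step 3 [1.5y] zero: DF = P = 2359/2500 ≈ 0.943600
step 4 [2y] zero: DF = P = 1867/2000 ≈ 0.933500
step 5 [2.5y] bond c/2=13/400: DF=(265697/250000 − 13/400·(0.968500+0.955100+0.943600+0.933500))/(1+13/400) = 9097/10000 ≈ 0.909700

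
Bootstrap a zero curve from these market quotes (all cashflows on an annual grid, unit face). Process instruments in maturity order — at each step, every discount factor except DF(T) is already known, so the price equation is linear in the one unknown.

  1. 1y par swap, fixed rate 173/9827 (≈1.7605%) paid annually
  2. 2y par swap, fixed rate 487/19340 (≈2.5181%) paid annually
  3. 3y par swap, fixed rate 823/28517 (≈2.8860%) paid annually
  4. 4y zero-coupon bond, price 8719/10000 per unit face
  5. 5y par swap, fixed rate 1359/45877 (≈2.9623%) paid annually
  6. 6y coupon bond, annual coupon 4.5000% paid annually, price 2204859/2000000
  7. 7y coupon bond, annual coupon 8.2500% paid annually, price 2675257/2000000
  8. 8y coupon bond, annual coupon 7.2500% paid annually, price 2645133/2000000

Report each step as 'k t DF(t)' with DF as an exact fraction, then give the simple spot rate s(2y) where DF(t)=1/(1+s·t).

step 1 [1y] swap r/1=173/9827: DF=(1 − 173/9827·(0))/(1+173/9827) = 9827/10000 ≈ 0.982700
step 2 [2y] swap r/1=487/19340: DF=(1 − 487/19340·(0.982700))/(1+487/19340) = 9513/10000 ≈ 0.951300
step 3 [3y] swap r/1=823/28517: DF=(1 − 823/28517·(0.982700+0.951300))/(1+823/28517) = 9177/10000 ≈ 0.917700
step 4 [4y] zero: DF = P = 8719/10000 ≈ 0.871900
step 5 [5y] swap r/1=1359/45877: DF=(1 − 1359/45877·(0.982700+0.951300+0.917700+0.871900))/(1+1359/45877) = 8641/10000 ≈ 0.864100
step 6 [6y] bond c/1=9/200: DF=(2204859/2000000 − 9/200·(0.982700+0.951300+0.917700+0.871900+0.864100))/(1+9/200) = 4287/5000 ≈ 0.857400
step 7 [7y] bond c/1=33/400: DF=(2675257/2000000 − 33/400·(0.982700+0.951300+0.917700+0.871900+0.864100+0.857400))/(1+33/400) = 8207/10000 ≈ 0.820700
step 8 [8y] bond c/1=29/400: DF=(2645133/2000000 − 29/400·(0.982700+0.951300+0.917700+0.871900+0.864100+0.857400+0.820700))/(1+29/400) = 506/625 ≈ 0.809600

1 1 9827/10000
2 2 9513/10000
3 3 9177/10000
4 4 8719/10000
5 5 8641/10000
6 6 4287/5000
7 7 8207/10000
8 8 506/625
s(2y) = (1/(9513/10000) − 1)/(2) = 487/19026 ≈ 2.5597%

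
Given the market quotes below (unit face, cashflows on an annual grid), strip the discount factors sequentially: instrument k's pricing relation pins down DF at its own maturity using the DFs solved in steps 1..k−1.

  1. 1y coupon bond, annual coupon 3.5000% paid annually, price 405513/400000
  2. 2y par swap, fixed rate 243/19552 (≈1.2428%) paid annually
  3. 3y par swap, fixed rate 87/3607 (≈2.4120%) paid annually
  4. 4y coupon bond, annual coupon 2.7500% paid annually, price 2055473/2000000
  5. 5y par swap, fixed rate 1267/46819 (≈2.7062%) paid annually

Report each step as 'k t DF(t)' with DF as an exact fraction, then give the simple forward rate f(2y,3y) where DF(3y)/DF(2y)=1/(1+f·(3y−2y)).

step 1 [1y] bond c/1=7/200: DF=(405513/400000 − 7/200·(0))/(1+7/200) = 1959/2000 ≈ 0.979500
step 2 [2y] swap r/1=243/19552: DF=(1 − 243/19552·(0.979500))/(1+243/19552) = 9757/10000 ≈ 0.975700
step 3 [3y] swap r/1=87/3607: DF=(1 − 87/3607·(0.979500+0.975700))/(1+87/3607) = 1163/1250 ≈ 0.930400
step 4 [4y] bond c/1=11/400: DF=(2055473/2000000 − 11/400·(0.979500+0.975700+0.930400))/(1+11/400) = 923/1000 ≈ 0.923000
step 5 [5y] swap r/1=1267/46819: DF=(1 − 1267/46819·(0.979500+0.975700+0.930400+0.923000))/(1+1267/46819) = 8733/10000 ≈ 0.873300

1 1 1959/2000
2 2 9757/10000
3 3 1163/1250
4 4 923/1000
5 5 8733/10000
f(2y,3y) = ((9757/10000)/(1163/1250) − 1)/(1) = 453/9304 ≈ 4.8689%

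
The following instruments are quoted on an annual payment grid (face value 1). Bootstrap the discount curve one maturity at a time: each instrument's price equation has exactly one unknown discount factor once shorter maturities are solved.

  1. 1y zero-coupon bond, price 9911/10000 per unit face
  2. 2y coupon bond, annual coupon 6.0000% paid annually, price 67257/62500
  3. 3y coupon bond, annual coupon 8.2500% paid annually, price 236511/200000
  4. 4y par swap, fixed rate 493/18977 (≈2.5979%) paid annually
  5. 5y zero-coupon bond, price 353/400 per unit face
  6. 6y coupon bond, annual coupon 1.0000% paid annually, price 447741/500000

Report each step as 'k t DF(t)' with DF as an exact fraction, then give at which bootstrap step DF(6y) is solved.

1 1 9911/10000
2 2 9591/10000
3 3 4719/5000
4 4 4507/5000
5 5 353/400
6 6 8403/10000
DF(6y) is solved at step 6

step 1 [1y] zero: DF = P = 9911/10000 ≈ 0.991100
step 2 [2y] bond c/1=3/50: DF=(67257/62500 − 3/50·(0.991100))/(1+3/50) = 9591/10000 ≈ 0.959100
step 3 [3y] bond c/1=33/400: DF=(236511/200000 − 33/400·(0.991100+0.959100))/(1+33/400) = 4719/5000 ≈ 0.943800
step 4 [4y] swap r/1=493/18977: DF=(1 − 493/18977·(0.991100+0.959100+0.943800))/(1+493/18977) = 4507/5000 ≈ 0.901400
step 5 [5y] zero: DF = P = 353/400 ≈ 0.882500
step 6 [6y] bond c/1=1/100: DF=(447741/500000 − 1/100·(0.991100+0.959100+0.943800+0.901400+0.882500))/(1+1/100) = 8403/10000 ≈ 0.840300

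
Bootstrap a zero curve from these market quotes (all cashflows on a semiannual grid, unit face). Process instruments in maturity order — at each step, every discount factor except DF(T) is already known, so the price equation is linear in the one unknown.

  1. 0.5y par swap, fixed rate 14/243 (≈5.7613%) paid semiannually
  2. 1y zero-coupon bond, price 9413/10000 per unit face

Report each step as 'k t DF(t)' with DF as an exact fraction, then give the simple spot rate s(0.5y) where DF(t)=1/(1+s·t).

1 1/2 243/250
2 1 9413/10000
s(0.5y) = (1/(243/250) − 1)/(1/2) = 14/243 ≈ 5.7613%

step 1 [0.5y] swap r/2=7/243: DF=(1 − 7/243·(0))/(1+7/243) = 243/250 ≈ 0.972000
step 2 [1y] zero: DF = P = 9413/10000 ≈ 0.941300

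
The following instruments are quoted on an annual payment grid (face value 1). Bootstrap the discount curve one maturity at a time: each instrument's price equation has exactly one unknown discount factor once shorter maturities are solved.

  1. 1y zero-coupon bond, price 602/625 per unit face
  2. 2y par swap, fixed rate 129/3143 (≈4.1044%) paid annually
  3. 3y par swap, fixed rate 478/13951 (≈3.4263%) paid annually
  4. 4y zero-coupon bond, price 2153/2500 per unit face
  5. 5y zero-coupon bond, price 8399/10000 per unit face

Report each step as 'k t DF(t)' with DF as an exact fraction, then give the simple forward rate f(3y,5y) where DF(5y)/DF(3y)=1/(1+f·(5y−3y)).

step 1 [1y] zero: DF = P = 602/625 ≈ 0.963200
step 2 [2y] swap r/1=129/3143: DF=(1 − 129/3143·(0.963200))/(1+129/3143) = 4613/5000 ≈ 0.922600
step 3 [3y] swap r/1=478/13951: DF=(1 − 478/13951·(0.963200+0.922600))/(1+478/13951) = 2261/2500 ≈ 0.904400
step 4 [4y] zero: DF = P = 2153/2500 ≈ 0.861200
step 5 [5y] zero: DF = P = 8399/10000 ≈ 0.839900

1 1 602/625
2 2 4613/5000
3 3 2261/2500
4 4 2153/2500
5 5 8399/10000
f(3y,5y) = ((2261/2500)/(8399/10000) − 1)/(2) = 645/16798 ≈ 3.8397%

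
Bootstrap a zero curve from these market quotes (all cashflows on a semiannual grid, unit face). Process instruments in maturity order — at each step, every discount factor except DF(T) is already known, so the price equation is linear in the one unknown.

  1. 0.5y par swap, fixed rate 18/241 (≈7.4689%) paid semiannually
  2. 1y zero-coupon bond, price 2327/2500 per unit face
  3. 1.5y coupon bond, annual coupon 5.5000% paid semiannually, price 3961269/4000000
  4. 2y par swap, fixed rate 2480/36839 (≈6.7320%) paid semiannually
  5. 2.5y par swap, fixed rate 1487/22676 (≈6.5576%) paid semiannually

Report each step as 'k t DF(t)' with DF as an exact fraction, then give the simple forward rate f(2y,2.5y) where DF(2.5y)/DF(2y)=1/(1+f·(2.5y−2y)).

1 1/2 241/250
2 1 2327/2500
3 3/2 9131/10000
4 2 219/250
5 5/2 8513/10000
f(2y,2.5y) = ((219/250)/(8513/10000) − 1)/(1/2) = 494/8513 ≈ 5.8029%

step 1 [0.5y] swap r/2=9/241: DF=(1 − 9/241·(0))/(1+9/241) = 241/250 ≈ 0.964000
step 2 [1y] zero: DF = P = 2327/2500 ≈ 0.930800
step 3 [1.5y] bond c/2=11/400: DF=(3961269/4000000 − 11/400·(0.964000+0.930800))/(1+11/400) = 9131/10000 ≈ 0.913100
step 4 [2y] swap r/2=1240/36839: DF=(1 − 1240/36839·(0.964000+0.930800+0.913100))/(1+1240/36839) = 219/250 ≈ 0.876000
step 5 [2.5y] swap r/2=1487/45352: DF=(1 − 1487/45352·(0.964000+0.930800+0.913100+0.876000))/(1+1487/45352) = 8513/10000 ≈ 0.851300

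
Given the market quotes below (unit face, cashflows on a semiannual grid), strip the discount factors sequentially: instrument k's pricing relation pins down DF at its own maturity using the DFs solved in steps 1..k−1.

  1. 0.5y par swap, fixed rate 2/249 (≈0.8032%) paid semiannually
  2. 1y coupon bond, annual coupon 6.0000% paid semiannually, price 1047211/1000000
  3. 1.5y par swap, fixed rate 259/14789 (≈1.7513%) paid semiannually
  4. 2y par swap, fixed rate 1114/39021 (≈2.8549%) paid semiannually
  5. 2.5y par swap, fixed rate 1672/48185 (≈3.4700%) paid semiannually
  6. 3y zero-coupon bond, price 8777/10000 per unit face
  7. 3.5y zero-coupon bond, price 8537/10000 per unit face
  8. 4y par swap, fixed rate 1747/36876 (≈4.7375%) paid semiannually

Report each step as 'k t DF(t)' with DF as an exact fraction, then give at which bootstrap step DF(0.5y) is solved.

1 1/2 249/250
2 1 9877/10000
3 3/2 9741/10000
4 2 9443/10000
5 5/2 2291/2500
6 3 8777/10000
7 7/2 8537/10000
8 4 8253/10000
DF(0.5y) is solved at step 1

step 1 [0.5y] swap r/2=1/249: DF=(1 − 1/249·(0))/(1+1/249) = 249/250 ≈ 0.996000
step 2 [1y] bond c/2=3/100: DF=(1047211/1000000 − 3/100·(0.996000))/(1+3/100) = 9877/10000 ≈ 0.987700
step 3 [1.5y] swap r/2=259/29578: DF=(1 − 259/29578·(0.996000+0.987700))/(1+259/29578) = 9741/10000 ≈ 0.974100
step 4 [2y] swap r/2=557/39021: DF=(1 − 557/39021·(0.996000+0.987700+0.974100))/(1+557/39021) = 9443/10000 ≈ 0.944300
step 5 [2.5y] swap r/2=836/48185: DF=(1 − 836/48185·(0.996000+0.987700+0.974100+0.944300))/(1+836/48185) = 2291/2500 ≈ 0.916400
step 6 [3y] zero: DF = P = 8777/10000 ≈ 0.877700
step 7 [3.5y] zero: DF = P = 8537/10000 ≈ 0.853700
step 8 [4y] swap r/2=1747/73752: DF=(1 − 1747/73752·(0.996000+0.987700+0.974100+0.944300+0.916400+0.877700+0.853700))/(1+1747/73752) = 8253/10000 ≈ 0.825300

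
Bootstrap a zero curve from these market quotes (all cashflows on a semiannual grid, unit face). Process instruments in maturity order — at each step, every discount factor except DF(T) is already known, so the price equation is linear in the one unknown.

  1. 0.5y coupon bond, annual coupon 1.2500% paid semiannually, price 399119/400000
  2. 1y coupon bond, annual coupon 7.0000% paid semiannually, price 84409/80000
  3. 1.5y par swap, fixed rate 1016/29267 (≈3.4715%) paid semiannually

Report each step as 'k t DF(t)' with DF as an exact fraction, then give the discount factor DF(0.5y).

1 1/2 2479/2500
2 1 9859/10000
3 3/2 2373/2500
DF(0.5y) = 2479/2500 ≈ 0.991600

step 1 [0.5y] bond c/2=1/160: DF=(399119/400000 − 1/160·(0))/(1+1/160) = 2479/2500 ≈ 0.991600
step 2 [1y] bond c/2=7/200: DF=(84409/80000 − 7/200·(0.991600))/(1+7/200) = 9859/10000 ≈ 0.985900
step 3 [1.5y] swap r/2=508/29267: DF=(1 − 508/29267·(0.991600+0.985900))/(1+508/29267) = 2373/2500 ≈ 0.949200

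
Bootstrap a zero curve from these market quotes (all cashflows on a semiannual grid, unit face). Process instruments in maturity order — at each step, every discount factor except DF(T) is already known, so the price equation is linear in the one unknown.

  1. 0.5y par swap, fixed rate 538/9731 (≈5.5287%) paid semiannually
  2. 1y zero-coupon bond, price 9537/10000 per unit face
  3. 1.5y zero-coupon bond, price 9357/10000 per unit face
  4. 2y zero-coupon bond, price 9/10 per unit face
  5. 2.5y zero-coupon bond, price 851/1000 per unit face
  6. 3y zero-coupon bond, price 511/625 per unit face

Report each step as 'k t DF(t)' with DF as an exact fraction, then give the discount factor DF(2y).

step 1 [0.5y] swap r/2=269/9731: DF=(1 − 269/9731·(0))/(1+269/9731) = 9731/10000 ≈ 0.973100
step 2 [1y] zero: DF = P = 9537/10000 ≈ 0.953700
step 3 [1.5y] zero: DF = P = 9357/10000 ≈ 0.935700
step 4 [2y] zero: DF = P = 9/10 ≈ 0.900000
step 5 [2.5y] zero: DF = P = 851/1000 ≈ 0.851000
step 6 [3y] zero: DF = P = 511/625 ≈ 0.817600

1 1/2 9731/10000
2 1 9537/10000
3 3/2 9357/10000
4 2 9/10
5 5/2 851/1000
6 3 511/625
DF(2y) = 9/10 ≈ 0.900000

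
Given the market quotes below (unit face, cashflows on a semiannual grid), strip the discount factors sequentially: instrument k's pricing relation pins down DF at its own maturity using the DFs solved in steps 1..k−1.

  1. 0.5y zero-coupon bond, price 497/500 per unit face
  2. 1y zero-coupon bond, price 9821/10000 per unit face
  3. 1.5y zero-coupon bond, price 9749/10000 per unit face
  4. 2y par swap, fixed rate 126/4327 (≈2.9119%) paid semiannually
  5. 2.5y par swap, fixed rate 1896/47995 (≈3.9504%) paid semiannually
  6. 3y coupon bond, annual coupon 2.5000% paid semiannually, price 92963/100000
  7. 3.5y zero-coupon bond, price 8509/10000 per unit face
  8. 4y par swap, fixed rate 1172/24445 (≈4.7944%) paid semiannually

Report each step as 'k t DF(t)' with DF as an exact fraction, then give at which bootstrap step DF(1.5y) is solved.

step 1 [0.5y] zero: DF = P = 497/500 ≈ 0.994000
step 2 [1y] zero: DF = P = 9821/10000 ≈ 0.982100
step 3 [1.5y] zero: DF = P = 9749/10000 ≈ 0.974900
step 4 [2y] swap r/2=63/4327: DF=(1 − 63/4327·(0.994000+0.982100+0.974900))/(1+63/4327) = 9433/10000 ≈ 0.943300
step 5 [2.5y] swap r/2=948/47995: DF=(1 − 948/47995·(0.994000+0.982100+0.974900+0.943300))/(1+948/47995) = 2263/2500 ≈ 0.905200
step 6 [3y] bond c/2=1/80: DF=(92963/100000 − 1/80·(0.994000+0.982100+0.974900+0.943300+0.905200))/(1+1/80) = 8589/10000 ≈ 0.858900
step 7 [3.5y] zero: DF = P = 8509/10000 ≈ 0.850900
step 8 [4y] swap r/2=586/24445: DF=(1 − 586/24445·(0.994000+0.982100+0.974900+0.943300+0.905200+0.858900+0.850900))/(1+586/24445) = 4121/5000 ≈ 0.824200

1 1/2 497/500
2 1 9821/10000
3 3/2 9749/10000
4 2 9433/10000
5 5/2 2263/2500
6 3 8589/10000
7 7/2 8509/10000
8 4 4121/5000
DF(1.5y) is solved at step 3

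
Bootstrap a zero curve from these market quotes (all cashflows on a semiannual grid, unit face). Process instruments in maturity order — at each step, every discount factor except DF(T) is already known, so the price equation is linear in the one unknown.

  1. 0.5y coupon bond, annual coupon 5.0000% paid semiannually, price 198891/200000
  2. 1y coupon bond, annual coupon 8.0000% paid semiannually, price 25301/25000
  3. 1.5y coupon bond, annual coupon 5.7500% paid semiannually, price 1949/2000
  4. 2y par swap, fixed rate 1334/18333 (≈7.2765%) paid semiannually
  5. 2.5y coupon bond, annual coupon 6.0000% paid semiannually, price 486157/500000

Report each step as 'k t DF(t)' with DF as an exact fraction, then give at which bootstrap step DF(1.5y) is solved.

step 1 [0.5y] bond c/2=1/40: DF=(198891/200000 − 1/40·(0))/(1+1/40) = 4851/5000 ≈ 0.970200
step 2 [1y] bond c/2=1/25: DF=(25301/25000 − 1/25·(0.970200))/(1+1/25) = 4679/5000 ≈ 0.935800
step 3 [1.5y] bond c/2=23/800: DF=(1949/2000 − 23/800·(0.970200+0.935800))/(1+23/800) = 447/500 ≈ 0.894000
step 4 [2y] swap r/2=667/18333: DF=(1 − 667/18333·(0.970200+0.935800+0.894000))/(1+667/18333) = 4333/5000 ≈ 0.866600
step 5 [2.5y] bond c/2=3/100: DF=(486157/500000 − 3/100·(0.970200+0.935800+0.894000+0.866600))/(1+3/100) = 2093/2500 ≈ 0.837200

1 1/2 4851/5000
2 1 4679/5000
3 3/2 447/500
4 2 4333/5000
5 5/2 2093/2500
DF(1.5y) is solved at step 3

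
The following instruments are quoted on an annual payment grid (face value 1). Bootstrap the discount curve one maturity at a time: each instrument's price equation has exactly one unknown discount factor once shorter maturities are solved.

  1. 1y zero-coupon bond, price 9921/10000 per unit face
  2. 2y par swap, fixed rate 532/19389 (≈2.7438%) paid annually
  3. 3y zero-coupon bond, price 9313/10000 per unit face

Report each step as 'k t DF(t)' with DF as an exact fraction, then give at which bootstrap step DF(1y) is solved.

step 1 [1y] zero: DF = P = 9921/10000 ≈ 0.992100
step 2 [2y] swap r/1=532/19389: DF=(1 − 532/19389·(0.992100))/(1+532/19389) = 2367/2500 ≈ 0.946800
step 3 [3y] zero: DF = P = 9313/10000 ≈ 0.931300

1 1 9921/10000
2 2 2367/2500
3 3 9313/10000
DF(1y) is solved at step 1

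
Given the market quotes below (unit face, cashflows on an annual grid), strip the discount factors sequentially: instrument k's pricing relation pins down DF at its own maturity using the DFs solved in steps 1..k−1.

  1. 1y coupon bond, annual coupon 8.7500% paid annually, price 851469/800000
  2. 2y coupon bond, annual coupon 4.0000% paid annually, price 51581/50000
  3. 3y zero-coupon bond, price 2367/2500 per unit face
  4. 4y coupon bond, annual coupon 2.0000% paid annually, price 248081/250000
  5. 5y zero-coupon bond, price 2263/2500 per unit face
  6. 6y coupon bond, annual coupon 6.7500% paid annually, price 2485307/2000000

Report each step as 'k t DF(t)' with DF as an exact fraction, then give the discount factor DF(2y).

step 1 [1y] bond c/1=7/80: DF=(851469/800000 − 7/80·(0))/(1+7/80) = 9787/10000 ≈ 0.978700
step 2 [2y] bond c/1=1/25: DF=(51581/50000 − 1/25·(0.978700))/(1+1/25) = 9543/10000 ≈ 0.954300
step 3 [3y] zero: DF = P = 2367/2500 ≈ 0.946800
step 4 [4y] bond c/1=1/50: DF=(248081/250000 − 1/50·(0.978700+0.954300+0.946800))/(1+1/50) = 2291/2500 ≈ 0.916400
step 5 [5y] zero: DF = P = 2263/2500 ≈ 0.905200
step 6 [6y] bond c/1=27/400: DF=(2485307/2000000 − 27/400·(0.978700+0.954300+0.946800+0.916400+0.905200))/(1+27/400) = 2167/2500 ≈ 0.866800

1 1 9787/10000
2 2 9543/10000
3 3 2367/2500
4 4 2291/2500
5 5 2263/2500
6 6 2167/2500
DF(2y) = 9543/10000 ≈ 0.954300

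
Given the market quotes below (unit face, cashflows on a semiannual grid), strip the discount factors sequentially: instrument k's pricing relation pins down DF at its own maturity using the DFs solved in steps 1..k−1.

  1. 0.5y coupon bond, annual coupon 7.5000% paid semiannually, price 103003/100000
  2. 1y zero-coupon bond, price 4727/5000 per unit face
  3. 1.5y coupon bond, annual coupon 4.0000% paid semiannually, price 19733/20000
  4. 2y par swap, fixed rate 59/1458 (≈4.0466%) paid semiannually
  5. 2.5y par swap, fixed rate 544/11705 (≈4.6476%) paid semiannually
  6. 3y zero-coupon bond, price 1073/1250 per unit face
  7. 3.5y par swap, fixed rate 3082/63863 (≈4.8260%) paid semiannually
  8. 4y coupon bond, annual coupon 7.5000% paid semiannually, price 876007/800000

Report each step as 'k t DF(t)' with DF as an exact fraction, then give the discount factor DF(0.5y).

1 1/2 1241/1250
2 1 4727/5000
3 3/2 9293/10000
4 2 9233/10000
5 5/2 557/625
6 3 1073/1250
7 7/2 8459/10000
8 4 4123/5000
DF(0.5y) = 1241/1250 ≈ 0.992800

step 1 [0.5y] bond c/2=3/80: DF=(103003/100000 − 3/80·(0))/(1+3/80) = 1241/1250 ≈ 0.992800
step 2 [1y] zero: DF = P = 4727/5000 ≈ 0.945400
step 3 [1.5y] bond c/2=1/50: DF=(19733/20000 − 1/50·(0.992800+0.945400))/(1+1/50) = 9293/10000 ≈ 0.929300
step 4 [2y] swap r/2=59/2916: DF=(1 − 59/2916·(0.992800+0.945400+0.929300))/(1+59/2916) = 9233/10000 ≈ 0.923300
step 5 [2.5y] swap r/2=272/11705: DF=(1 − 272/11705·(0.992800+0.945400+0.929300+0.923300))/(1+272/11705) = 557/625 ≈ 0.891200
step 6 [3y] zero: DF = P = 1073/1250 ≈ 0.858400
step 7 [3.5y] swap r/2=1541/63863: DF=(1 − 1541/63863·(0.992800+0.945400+0.929300+0.923300+0.891200+0.858400))/(1+1541/63863) = 8459/10000 ≈ 0.845900
step 8 [4y] bond c/2=3/80: DF=(876007/800000 − 3/80·(0.992800+0.945400+0.929300+0.923300+0.891200+0.858400+0.845900))/(1+3/80) = 4123/5000 ≈ 0.824600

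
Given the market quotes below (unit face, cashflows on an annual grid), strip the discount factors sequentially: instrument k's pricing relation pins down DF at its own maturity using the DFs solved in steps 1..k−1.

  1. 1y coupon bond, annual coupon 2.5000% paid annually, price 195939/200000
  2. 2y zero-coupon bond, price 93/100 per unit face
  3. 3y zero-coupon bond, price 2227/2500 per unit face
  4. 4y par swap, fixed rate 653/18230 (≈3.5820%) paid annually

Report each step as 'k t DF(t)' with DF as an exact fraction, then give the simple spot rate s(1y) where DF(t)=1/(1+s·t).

1 1 4779/5000
2 2 93/100
3 3 2227/2500
4 4 4347/5000
s(1y) = (1/(4779/5000) − 1)/(1) = 221/4779 ≈ 4.6244%

step 1 [1y] bond c/1=1/40: DF=(195939/200000 − 1/40·(0))/(1+1/40) = 4779/5000 ≈ 0.955800
step 2 [2y] zero: DF = P = 93/100 ≈ 0.930000
step 3 [3y] zero: DF = P = 2227/2500 ≈ 0.890800
step 4 [4y] swap r/1=653/18230: DF=(1 − 653/18230·(0.955800+0.930000+0.890800))/(1+653/18230) = 4347/5000 ≈ 0.869400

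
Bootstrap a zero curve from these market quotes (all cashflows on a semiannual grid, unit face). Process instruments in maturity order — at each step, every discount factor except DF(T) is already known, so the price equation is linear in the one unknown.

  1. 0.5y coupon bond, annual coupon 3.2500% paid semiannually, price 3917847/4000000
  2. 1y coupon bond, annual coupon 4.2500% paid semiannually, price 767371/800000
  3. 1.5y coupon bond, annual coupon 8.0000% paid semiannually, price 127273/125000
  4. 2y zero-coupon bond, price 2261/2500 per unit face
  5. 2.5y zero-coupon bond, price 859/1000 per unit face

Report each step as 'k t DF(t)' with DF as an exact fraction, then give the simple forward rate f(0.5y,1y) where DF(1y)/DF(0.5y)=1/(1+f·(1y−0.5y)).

step 1 [0.5y] bond c/2=13/800: DF=(3917847/4000000 − 13/800·(0))/(1+13/800) = 4819/5000 ≈ 0.963800
step 2 [1y] bond c/2=17/800: DF=(767371/800000 − 17/800·(0.963800))/(1+17/800) = 1149/1250 ≈ 0.919200
step 3 [1.5y] bond c/2=1/25: DF=(127273/125000 − 1/25·(0.963800+0.919200))/(1+1/25) = 4533/5000 ≈ 0.906600
step 4 [2y] zero: DF = P = 2261/2500 ≈ 0.904400
step 5 [2.5y] zero: DF = P = 859/1000 ≈ 0.859000

1 1/2 4819/5000
2 1 1149/1250
3 3/2 4533/5000
4 2 2261/2500
5 5/2 859/1000
f(0.5y,1y) = ((4819/5000)/(1149/1250) − 1)/(1/2) = 223/2298 ≈ 9.7041%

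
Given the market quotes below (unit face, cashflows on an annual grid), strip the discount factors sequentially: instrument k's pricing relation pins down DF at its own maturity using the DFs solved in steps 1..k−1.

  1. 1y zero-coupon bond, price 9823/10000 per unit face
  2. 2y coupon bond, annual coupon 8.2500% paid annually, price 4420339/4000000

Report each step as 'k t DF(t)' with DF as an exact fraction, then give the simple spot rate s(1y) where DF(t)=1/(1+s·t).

1 1 9823/10000
2 2 473/500
s(1y) = (1/(9823/10000) − 1)/(1) = 177/9823 ≈ 1.8019%

step 1 [1y] zero: DF = P = 9823/10000 ≈ 0.982300
step 2 [2y] bond c/1=33/400: DF=(4420339/4000000 − 33/400·(0.982300))/(1+33/400) = 473/500 ≈ 0.946000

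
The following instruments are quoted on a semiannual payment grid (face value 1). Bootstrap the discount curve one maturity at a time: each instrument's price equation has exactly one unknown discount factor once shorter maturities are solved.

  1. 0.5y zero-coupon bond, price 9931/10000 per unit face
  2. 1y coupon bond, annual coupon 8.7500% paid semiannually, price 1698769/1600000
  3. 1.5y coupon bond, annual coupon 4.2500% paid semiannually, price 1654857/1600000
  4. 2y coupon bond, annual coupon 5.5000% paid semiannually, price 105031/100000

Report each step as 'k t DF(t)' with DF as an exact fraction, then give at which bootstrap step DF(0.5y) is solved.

step 1 [0.5y] zero: DF = P = 9931/10000 ≈ 0.993100
step 2 [1y] bond c/2=7/160: DF=(1698769/1600000 − 7/160·(0.993100))/(1+7/160) = 2439/2500 ≈ 0.975600
step 3 [1.5y] bond c/2=17/800: DF=(1654857/1600000 − 17/800·(0.993100+0.975600))/(1+17/800) = 4859/5000 ≈ 0.971800
step 4 [2y] bond c/2=11/400: DF=(105031/100000 − 11/400·(0.993100+0.975600+0.971800))/(1+11/400) = 1887/2000 ≈ 0.943500

1 1/2 9931/10000
2 1 2439/2500
3 3/2 4859/5000
4 2 1887/2000
DF(0.5y) is solved at step 1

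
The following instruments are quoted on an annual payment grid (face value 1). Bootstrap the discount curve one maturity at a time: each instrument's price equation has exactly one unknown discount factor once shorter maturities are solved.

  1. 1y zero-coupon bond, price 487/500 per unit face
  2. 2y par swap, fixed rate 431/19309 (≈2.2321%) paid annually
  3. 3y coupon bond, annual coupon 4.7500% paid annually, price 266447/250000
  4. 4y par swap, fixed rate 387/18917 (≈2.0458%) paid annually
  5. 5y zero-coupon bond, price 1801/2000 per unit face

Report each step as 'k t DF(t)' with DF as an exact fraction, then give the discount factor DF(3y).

1 1 487/500
2 2 9569/10000
3 3 9299/10000
4 4 4613/5000
5 5 1801/2000
DF(3y) = 9299/10000 ≈ 0.929900

step 1 [1y] zero: DF = P = 487/500 ≈ 0.974000
step 2 [2y] swap r/1=431/19309: DF=(1 − 431/19309·(0.974000))/(1+431/19309) = 9569/10000 ≈ 0.956900
step 3 [3y] bond c/1=19/400: DF=(266447/250000 − 19/400·(0.974000+0.956900))/(1+19/400) = 9299/10000 ≈ 0.929900
step 4 [4y] swap r/1=387/18917: DF=(1 − 387/18917·(0.974000+0.956900+0.929900))/(1+387/18917) = 4613/5000 ≈ 0.922600
step 5 [5y] zero: DF = P = 1801/2000 ≈ 0.900500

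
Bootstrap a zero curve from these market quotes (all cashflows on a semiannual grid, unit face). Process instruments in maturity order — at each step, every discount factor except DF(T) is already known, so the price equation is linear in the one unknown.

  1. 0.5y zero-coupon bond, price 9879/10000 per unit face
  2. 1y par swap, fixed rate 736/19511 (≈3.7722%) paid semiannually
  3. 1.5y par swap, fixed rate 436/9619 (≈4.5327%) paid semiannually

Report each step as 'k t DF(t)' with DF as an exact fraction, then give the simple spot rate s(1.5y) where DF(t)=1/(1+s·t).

1 1/2 9879/10000
2 1 602/625
3 3/2 4673/5000
s(1.5y) = (1/(4673/5000) − 1)/(3/2) = 218/4673 ≈ 4.6651%

step 1 [0.5y] zero: DF = P = 9879/10000 ≈ 0.987900
step 2 [1y] swap r/2=368/19511: DF=(1 − 368/19511·(0.987900))/(1+368/19511) = 602/625 ≈ 0.963200
step 3 [1.5y] swap r/2=218/9619: DF=(1 − 218/9619·(0.987900+0.963200))/(1+218/9619) = 4673/5000 ≈ 0.934600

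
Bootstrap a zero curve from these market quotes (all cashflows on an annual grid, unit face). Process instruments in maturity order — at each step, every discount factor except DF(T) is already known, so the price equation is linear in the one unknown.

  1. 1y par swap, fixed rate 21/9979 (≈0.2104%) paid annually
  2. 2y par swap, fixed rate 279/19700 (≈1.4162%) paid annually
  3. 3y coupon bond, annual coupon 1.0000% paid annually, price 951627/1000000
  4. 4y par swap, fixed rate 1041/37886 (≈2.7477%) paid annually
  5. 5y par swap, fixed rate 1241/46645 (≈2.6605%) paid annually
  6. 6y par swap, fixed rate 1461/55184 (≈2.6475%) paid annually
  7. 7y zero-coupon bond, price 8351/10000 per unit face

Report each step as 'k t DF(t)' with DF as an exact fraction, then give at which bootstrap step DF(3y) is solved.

1 1 9979/10000
2 2 9721/10000
3 3 9227/10000
4 4 8959/10000
5 5 8759/10000
6 6 8539/10000
7 7 8351/10000
DF(3y) is solved at step 3

step 1 [1y] swap r/1=21/9979: DF=(1 − 21/9979·(0))/(1+21/9979) = 9979/10000 ≈ 0.997900
step 2 [2y] swap r/1=279/19700: DF=(1 − 279/19700·(0.997900))/(1+279/19700) = 9721/10000 ≈ 0.972100
step 3 [3y] bond c/1=1/100: DF=(951627/1000000 − 1/100·(0.997900+0.972100))/(1+1/100) = 9227/10000 ≈ 0.922700
step 4 [4y] swap r/1=1041/37886: DF=(1 − 1041/37886·(0.997900+0.972100+0.922700))/(1+1041/37886) = 8959/10000 ≈ 0.895900
step 5 [5y] swap r/1=1241/46645: DF=(1 − 1241/46645·(0.997900+0.972100+0.922700+0.895900))/(1+1241/46645) = 8759/10000 ≈ 0.875900
step 6 [6y] swap r/1=1461/55184: DF=(1 − 1461/55184·(0.997900+0.972100+0.922700+0.895900+0.875900))/(1+1461/55184) = 8539/10000 ≈ 0.853900
step 7 [7y] zero: DF = P = 8351/10000 ≈ 0.835100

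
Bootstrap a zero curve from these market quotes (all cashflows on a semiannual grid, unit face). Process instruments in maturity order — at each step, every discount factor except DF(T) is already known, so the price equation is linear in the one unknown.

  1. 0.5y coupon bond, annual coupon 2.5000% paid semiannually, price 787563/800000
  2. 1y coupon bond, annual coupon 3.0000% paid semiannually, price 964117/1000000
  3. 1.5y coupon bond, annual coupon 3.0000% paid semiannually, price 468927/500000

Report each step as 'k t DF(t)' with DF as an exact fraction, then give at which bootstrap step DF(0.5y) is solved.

1 1/2 9723/10000
2 1 1871/2000
3 3/2 4479/5000
DF(0.5y) is solved at step 1

step 1 [0.5y] bond c/2=1/80: DF=(787563/800000 − 1/80·(0))/(1+1/80) = 9723/10000 ≈ 0.972300
step 2 [1y] bond c/2=3/200: DF=(964117/1000000 − 3/200·(0.972300))/(1+3/200) = 1871/2000 ≈ 0.935500
step 3 [1.5y] bond c/2=3/200: DF=(468927/500000 − 3/200·(0.972300+0.935500))/(1+3/200) = 4479/5000 ≈ 0.895800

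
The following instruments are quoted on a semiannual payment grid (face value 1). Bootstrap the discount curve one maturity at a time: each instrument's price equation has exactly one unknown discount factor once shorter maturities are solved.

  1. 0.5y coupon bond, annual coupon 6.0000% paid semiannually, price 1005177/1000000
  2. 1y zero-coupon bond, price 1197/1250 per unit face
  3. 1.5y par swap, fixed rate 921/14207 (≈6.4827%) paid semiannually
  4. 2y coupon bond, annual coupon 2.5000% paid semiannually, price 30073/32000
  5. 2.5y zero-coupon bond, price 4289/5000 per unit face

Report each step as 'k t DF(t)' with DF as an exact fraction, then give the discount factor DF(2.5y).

step 1 [0.5y] bond c/2=3/100: DF=(1005177/1000000 − 3/100·(0))/(1+3/100) = 9759/10000 ≈ 0.975900
step 2 [1y] zero: DF = P = 1197/1250 ≈ 0.957600
step 3 [1.5y] swap r/2=921/28414: DF=(1 − 921/28414·(0.975900+0.957600))/(1+921/28414) = 9079/10000 ≈ 0.907900
step 4 [2y] bond c/2=1/80: DF=(30073/32000 − 1/80·(0.975900+0.957600+0.907900))/(1+1/80) = 8931/10000 ≈ 0.893100
step 5 [2.5y] zero: DF = P = 4289/5000 ≈ 0.857800

1 1/2 9759/10000
2 1 1197/1250
3 3/2 9079/10000
4 2 8931/10000
5 5/2 4289/5000
DF(2.5y) = 4289/5000 ≈ 0.857800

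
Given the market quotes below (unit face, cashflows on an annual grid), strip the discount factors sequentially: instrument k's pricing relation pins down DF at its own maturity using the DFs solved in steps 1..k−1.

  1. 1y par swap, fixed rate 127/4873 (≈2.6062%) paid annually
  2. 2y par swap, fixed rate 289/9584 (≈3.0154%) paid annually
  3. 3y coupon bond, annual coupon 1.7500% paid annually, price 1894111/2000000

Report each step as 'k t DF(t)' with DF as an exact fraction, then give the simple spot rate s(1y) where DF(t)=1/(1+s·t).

step 1 [1y] swap r/1=127/4873: DF=(1 − 127/4873·(0))/(1+127/4873) = 4873/5000 ≈ 0.974600
step 2 [2y] swap r/1=289/9584: DF=(1 − 289/9584·(0.974600))/(1+289/9584) = 4711/5000 ≈ 0.942200
step 3 [3y] bond c/1=7/400: DF=(1894111/2000000 − 7/400·(0.974600+0.942200))/(1+7/400) = 4489/5000 ≈ 0.897800

1 1 4873/5000
2 2 4711/5000
3 3 4489/5000
s(1y) = (1/(4873/5000) − 1)/(1) = 127/4873 ≈ 2.6062%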